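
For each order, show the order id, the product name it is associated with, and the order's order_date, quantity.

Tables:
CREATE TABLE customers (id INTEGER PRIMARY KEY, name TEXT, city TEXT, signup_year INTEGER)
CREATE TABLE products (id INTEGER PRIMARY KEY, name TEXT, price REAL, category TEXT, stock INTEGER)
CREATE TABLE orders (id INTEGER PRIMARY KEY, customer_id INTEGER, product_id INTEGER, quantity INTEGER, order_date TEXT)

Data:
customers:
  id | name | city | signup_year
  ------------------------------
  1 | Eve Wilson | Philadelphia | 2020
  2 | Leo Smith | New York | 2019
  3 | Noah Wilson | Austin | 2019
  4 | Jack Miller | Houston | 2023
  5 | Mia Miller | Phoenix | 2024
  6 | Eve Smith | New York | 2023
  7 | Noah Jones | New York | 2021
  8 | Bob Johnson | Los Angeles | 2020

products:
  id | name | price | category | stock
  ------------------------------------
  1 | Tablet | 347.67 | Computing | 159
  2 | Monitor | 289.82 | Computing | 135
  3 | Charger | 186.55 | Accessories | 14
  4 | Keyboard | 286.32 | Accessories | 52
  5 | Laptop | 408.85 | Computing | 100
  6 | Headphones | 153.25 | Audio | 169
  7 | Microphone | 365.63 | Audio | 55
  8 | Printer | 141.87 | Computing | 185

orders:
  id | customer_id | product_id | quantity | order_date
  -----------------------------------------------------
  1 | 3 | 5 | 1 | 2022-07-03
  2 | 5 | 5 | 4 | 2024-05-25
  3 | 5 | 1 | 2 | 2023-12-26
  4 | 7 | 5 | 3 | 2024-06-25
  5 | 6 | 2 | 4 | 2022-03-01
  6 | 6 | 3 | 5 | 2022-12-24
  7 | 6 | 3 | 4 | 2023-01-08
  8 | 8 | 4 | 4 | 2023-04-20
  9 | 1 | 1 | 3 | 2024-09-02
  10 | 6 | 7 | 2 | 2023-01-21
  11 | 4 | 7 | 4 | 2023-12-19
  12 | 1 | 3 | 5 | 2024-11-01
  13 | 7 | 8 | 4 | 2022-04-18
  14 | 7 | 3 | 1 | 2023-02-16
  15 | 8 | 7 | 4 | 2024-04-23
SELECT c.id, p.name AS product, c.order_date, c.quantity FROM orders c JOIN products p ON c.product_id = p.id

Execution result:
id | product | order_date | quantity
1 | Laptop | 2022-07-03 | 1
2 | Laptop | 2024-05-25 | 4
3 | Tablet | 2023-12-26 | 2
4 | Laptop | 2024-06-25 | 3
5 | Monitor | 2022-03-01 | 4
6 | Charger | 2022-12-24 | 5
7 | Charger | 2023-01-08 | 4
8 | Keyboard | 2023-04-20 | 4
9 | Tablet | 2024-09-02 | 3
10 | Microphone | 2023-01-21 | 2
11 | Microphone | 2023-12-19 | 4
12 | Charger | 2024-11-01 | 5
13 | Printer | 2022-04-18 | 4
14 | Charger | 2023-02-16 | 1
15 | Microphone | 2024-04-23 | 4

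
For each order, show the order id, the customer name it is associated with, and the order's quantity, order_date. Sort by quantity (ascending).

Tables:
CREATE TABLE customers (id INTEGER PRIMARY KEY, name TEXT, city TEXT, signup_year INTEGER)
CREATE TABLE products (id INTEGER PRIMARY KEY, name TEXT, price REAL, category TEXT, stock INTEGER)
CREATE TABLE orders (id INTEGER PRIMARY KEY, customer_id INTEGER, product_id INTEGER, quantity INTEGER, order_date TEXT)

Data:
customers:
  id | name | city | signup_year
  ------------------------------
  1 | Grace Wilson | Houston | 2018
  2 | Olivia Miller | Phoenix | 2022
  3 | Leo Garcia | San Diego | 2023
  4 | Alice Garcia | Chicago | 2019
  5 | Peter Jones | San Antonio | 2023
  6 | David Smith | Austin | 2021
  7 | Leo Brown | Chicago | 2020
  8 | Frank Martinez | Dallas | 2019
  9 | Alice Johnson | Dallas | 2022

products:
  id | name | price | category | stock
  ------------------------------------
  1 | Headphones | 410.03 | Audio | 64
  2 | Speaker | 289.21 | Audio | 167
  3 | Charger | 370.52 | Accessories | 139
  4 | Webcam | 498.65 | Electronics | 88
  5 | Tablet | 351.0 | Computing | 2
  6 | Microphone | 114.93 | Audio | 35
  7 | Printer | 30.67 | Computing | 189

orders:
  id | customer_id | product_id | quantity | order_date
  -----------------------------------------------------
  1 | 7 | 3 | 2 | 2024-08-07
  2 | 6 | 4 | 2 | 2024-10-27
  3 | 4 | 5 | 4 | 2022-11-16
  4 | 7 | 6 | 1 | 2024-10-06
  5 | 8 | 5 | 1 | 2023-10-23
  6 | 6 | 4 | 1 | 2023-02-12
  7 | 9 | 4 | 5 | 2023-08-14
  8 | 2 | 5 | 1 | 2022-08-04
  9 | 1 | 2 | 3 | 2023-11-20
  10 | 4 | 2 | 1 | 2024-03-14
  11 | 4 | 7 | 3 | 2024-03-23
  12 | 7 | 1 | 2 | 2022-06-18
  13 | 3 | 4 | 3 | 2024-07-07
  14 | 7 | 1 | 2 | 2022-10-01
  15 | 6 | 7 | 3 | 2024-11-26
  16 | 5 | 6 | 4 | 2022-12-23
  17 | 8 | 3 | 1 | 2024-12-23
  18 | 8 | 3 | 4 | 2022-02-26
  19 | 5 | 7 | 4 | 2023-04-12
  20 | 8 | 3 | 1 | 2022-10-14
SELECT c.id, p.name AS customer, c.quantity, c.order_date FROM orders c JOIN customers p ON c.customer_id = p.id ORDER BY c.quantity ASC

Execution result:
id | customer | quantity | order_date
4 | Leo Brown | 1 | 2024-10-06
5 | Frank Martinez | 1 | 2023-10-23
6 | David Smith | 1 | 2023-02-12
8 | Olivia Miller | 1 | 2022-08-04
10 | Alice Garcia | 1 | 2024-03-14
17 | Frank Martinez | 1 | 2024-12-23
20 | Frank Martinez | 1 | 2022-10-14
1 | Leo Brown | 2 | 2024-08-07
2 | David Smith | 2 | 2024-10-27
12 | Leo Brown | 2 | 2022-06-18
14 | Leo Brown | 2 | 2022-10-01
9 | Grace Wilson | 3 | 2023-11-20
11 | Alice Garcia | 3 | 2024-03-23
13 | Leo Garcia | 3 | 2024-07-07
15 | David Smith | 3 | 2024-11-26
3 | Alice Garcia | 4 | 2022-11-16
16 | Peter Jones | 4 | 2022-12-23
18 | Frank Martinez | 4 | 2022-02-26
19 | Peter Jones | 4 | 2023-04-12
7 | Alice Johnson | 5 | 2023-08-14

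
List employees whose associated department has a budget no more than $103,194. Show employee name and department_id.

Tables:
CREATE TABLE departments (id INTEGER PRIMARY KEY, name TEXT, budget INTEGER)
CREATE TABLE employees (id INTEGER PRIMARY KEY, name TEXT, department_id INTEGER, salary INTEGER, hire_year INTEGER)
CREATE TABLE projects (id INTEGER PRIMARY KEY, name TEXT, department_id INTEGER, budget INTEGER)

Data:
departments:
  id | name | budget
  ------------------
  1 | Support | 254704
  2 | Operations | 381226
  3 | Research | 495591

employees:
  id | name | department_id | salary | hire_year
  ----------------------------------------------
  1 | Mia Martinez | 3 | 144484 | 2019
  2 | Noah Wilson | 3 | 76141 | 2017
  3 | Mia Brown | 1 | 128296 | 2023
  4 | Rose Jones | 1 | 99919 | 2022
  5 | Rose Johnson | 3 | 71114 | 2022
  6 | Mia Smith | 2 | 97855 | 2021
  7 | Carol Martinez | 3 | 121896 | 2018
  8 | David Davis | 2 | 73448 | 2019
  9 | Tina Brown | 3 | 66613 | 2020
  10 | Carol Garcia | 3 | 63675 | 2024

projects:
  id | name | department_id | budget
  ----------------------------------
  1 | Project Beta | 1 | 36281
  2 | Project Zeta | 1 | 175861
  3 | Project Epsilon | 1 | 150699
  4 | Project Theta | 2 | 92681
SELECT name, department_id FROM employees WHERE department_id IN (SELECT id FROM departments WHERE budget <= 103194)

Execution result:
(no rows)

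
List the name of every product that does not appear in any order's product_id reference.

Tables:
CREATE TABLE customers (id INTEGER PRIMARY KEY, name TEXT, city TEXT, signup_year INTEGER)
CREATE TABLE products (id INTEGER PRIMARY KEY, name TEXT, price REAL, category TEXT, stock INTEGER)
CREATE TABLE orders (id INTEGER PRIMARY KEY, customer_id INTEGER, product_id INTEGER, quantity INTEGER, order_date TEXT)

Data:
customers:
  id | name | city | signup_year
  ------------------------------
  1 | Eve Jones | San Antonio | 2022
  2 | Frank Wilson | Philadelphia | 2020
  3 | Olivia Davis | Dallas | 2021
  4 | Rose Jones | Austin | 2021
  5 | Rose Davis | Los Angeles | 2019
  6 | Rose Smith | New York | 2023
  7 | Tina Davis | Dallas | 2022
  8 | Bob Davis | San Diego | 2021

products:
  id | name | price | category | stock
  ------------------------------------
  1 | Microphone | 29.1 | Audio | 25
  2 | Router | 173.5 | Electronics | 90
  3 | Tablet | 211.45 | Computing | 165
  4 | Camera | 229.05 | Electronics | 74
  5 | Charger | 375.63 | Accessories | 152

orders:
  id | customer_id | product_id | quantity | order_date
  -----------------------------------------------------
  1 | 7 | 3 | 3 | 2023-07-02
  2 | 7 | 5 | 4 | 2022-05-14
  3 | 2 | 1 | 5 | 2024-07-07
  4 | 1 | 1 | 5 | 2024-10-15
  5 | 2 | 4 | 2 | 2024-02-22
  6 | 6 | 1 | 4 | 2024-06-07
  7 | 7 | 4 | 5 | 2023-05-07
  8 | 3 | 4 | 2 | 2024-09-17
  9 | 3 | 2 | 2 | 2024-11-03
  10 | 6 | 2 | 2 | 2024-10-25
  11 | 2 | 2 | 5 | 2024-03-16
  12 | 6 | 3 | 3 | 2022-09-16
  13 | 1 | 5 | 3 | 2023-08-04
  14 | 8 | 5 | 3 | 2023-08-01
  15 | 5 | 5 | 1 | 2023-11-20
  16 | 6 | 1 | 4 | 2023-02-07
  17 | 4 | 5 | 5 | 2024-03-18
SELECT p.name FROM products p LEFT JOIN orders c ON c.product_id = p.id WHERE c.id IS NULL

Execution result:
(no rows)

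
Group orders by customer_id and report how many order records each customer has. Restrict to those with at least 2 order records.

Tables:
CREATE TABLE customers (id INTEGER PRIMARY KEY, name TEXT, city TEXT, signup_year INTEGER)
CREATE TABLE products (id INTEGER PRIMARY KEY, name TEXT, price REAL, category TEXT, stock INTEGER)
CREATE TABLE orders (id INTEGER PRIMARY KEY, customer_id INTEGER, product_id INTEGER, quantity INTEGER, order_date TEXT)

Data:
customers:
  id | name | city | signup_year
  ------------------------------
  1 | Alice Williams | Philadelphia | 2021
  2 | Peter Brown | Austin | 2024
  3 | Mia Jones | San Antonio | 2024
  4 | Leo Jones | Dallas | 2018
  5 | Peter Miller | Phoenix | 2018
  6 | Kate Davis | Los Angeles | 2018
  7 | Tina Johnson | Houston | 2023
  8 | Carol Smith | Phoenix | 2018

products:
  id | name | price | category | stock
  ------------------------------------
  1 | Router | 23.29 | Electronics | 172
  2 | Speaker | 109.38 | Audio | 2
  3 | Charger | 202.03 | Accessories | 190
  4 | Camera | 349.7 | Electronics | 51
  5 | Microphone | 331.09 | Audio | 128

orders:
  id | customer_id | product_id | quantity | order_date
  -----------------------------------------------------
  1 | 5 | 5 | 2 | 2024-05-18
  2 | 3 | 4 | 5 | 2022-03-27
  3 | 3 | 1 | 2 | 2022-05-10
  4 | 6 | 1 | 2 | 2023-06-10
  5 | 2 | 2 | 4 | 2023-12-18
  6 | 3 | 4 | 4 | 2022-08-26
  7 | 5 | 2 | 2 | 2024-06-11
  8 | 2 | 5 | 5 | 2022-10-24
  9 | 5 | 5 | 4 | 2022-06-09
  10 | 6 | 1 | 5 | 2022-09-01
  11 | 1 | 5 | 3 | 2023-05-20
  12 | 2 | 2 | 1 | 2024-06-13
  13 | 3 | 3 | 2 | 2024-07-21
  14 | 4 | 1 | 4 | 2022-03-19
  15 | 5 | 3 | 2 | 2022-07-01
SELECT customer_id, COUNT(*) AS order_count FROM orders GROUP BY customer_id HAVING COUNT(*) >= 2

Execution result:
customer_id | order_count
2 | 3
3 | 4
5 | 4
6 | 2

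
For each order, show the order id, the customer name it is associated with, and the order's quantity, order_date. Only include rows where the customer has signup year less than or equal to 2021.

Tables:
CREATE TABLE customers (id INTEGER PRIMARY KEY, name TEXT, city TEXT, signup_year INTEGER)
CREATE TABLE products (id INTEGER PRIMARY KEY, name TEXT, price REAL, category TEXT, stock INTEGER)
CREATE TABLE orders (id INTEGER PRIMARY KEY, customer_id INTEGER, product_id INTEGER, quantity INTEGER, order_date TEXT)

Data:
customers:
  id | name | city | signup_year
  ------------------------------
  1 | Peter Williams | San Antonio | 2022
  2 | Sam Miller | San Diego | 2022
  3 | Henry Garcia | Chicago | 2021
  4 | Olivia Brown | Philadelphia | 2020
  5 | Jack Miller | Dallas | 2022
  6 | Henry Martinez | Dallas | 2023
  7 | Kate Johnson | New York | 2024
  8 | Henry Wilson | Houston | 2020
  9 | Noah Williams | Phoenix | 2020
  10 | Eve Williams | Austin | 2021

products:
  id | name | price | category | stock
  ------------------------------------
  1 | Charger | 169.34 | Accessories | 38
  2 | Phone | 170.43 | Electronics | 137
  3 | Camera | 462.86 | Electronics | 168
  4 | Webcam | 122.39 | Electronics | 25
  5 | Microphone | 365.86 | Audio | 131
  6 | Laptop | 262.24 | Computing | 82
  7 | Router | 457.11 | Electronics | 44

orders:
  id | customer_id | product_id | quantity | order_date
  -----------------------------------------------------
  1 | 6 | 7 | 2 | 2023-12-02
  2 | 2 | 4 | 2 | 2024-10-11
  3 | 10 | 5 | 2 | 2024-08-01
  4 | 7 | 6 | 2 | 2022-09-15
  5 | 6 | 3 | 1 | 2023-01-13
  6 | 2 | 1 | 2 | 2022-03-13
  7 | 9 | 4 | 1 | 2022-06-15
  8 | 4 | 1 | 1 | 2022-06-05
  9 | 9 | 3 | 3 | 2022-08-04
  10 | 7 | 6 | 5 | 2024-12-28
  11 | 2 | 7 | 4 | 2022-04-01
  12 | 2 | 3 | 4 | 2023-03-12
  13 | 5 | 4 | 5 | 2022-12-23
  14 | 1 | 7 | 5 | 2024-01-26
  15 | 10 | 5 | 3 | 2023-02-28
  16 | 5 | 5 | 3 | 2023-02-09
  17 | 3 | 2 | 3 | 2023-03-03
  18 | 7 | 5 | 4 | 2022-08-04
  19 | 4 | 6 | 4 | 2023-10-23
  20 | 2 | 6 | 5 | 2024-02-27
SELECT c.id, p.name AS customer, c.quantity, c.order_date FROM orders c JOIN customers p ON c.customer_id = p.id WHERE p.signup_year <= 2021

Execution result:
id | customer | quantity | order_date
3 | Eve Williams | 2 | 2024-08-01
7 | Noah Williams | 1 | 2022-06-15
8 | Olivia Brown | 1 | 2022-06-05
9 | Noah Williams | 3 | 2022-08-04
15 | Eve Williams | 3 | 2023-02-28
17 | Henry Garcia | 3 | 2023-03-03
19 | Olivia Brown | 4 | 2023-10-23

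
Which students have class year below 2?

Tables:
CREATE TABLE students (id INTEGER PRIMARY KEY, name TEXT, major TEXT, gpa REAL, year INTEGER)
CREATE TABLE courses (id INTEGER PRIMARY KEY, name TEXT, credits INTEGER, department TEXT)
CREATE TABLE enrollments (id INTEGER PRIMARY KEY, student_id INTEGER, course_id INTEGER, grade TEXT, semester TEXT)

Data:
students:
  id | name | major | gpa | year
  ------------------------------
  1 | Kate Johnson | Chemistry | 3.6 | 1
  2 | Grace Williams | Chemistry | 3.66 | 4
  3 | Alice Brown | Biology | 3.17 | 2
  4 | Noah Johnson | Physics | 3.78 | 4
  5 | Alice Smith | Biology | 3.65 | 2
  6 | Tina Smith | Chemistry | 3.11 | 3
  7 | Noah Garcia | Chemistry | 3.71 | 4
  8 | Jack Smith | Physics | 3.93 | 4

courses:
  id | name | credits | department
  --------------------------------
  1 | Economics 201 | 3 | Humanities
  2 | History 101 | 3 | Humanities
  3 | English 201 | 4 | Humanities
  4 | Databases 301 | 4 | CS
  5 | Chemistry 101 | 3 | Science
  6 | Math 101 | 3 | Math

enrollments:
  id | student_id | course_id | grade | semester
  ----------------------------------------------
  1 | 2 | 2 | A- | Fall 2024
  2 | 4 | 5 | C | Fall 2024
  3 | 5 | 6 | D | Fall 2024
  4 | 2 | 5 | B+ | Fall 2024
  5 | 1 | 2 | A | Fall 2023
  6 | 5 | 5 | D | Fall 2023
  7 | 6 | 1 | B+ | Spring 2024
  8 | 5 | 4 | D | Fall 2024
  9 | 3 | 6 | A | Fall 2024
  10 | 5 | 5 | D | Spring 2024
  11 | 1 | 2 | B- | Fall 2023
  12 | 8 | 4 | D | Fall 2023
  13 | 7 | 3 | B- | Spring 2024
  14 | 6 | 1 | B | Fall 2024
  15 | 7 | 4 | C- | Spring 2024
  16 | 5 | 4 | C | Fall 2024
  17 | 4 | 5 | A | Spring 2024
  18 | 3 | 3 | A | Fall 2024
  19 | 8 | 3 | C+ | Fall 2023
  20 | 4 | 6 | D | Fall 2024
SELECT name, year FROM students WHERE year < 2

Execution result:
name | year
Kate Johnson | 1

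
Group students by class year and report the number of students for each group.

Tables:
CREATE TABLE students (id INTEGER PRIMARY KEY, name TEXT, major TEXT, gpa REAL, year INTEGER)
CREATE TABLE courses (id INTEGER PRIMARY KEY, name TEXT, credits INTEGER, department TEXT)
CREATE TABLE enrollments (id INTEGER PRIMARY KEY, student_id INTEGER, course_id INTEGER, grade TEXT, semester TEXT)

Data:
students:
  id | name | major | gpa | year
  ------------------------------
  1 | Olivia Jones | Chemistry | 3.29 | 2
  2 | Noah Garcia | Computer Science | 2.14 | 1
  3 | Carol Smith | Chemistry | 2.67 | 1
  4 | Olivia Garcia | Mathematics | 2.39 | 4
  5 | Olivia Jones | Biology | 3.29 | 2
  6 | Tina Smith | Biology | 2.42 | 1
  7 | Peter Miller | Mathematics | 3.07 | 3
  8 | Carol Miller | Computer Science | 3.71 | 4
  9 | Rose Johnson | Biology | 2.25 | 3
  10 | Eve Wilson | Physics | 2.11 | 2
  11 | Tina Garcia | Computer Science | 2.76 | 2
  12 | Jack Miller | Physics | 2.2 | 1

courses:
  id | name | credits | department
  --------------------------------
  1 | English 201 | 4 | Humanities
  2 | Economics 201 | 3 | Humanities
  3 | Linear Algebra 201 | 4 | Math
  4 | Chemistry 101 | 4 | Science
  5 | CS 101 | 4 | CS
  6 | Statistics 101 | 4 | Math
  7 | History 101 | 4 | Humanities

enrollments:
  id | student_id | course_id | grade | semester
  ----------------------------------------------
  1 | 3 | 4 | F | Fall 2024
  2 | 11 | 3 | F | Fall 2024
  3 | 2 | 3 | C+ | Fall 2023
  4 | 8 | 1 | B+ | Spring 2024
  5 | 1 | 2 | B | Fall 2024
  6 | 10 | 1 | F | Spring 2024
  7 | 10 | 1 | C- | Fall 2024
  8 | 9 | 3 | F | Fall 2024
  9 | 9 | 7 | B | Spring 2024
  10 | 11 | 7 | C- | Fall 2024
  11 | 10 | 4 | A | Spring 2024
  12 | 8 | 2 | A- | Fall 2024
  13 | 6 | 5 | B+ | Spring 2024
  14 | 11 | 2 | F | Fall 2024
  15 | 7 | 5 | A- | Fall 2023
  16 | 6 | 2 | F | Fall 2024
SELECT year, COUNT(*) AS n FROM students GROUP BY year

Execution result:
year | n
1 | 4
2 | 4
3 | 2
4 | 2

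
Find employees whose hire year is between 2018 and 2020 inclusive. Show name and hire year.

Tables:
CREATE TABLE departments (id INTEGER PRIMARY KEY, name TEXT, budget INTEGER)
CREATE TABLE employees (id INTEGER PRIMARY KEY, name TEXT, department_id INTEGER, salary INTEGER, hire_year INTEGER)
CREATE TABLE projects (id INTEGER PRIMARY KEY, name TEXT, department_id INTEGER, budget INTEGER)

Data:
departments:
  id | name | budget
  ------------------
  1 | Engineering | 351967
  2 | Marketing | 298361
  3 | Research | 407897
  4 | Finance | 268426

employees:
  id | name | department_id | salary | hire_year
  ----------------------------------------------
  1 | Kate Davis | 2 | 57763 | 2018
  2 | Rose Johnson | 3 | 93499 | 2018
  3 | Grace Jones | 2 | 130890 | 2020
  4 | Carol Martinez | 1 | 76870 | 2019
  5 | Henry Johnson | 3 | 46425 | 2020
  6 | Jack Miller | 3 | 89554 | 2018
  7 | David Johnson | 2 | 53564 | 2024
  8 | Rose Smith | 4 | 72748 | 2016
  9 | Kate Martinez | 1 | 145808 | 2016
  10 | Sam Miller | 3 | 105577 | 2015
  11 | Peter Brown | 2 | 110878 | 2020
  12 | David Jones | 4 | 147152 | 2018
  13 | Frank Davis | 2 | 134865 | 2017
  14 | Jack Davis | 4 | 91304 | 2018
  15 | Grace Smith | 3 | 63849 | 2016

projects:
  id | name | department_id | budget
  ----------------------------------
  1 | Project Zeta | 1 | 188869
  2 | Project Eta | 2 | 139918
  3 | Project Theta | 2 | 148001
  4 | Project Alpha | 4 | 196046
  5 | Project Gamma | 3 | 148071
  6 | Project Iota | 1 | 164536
SELECT name, hire_year FROM employees WHERE hire_year BETWEEN 2018 AND 2020

Execution result:
name | hire_year
Kate Davis | 2018
Rose Johnson | 2018
Grace Jones | 2020
Carol Martinez | 2019
Henry Johnson | 2020
Jack Miller | 2018
Peter Brown | 2020
David Jones | 2018
Jack Davis | 2018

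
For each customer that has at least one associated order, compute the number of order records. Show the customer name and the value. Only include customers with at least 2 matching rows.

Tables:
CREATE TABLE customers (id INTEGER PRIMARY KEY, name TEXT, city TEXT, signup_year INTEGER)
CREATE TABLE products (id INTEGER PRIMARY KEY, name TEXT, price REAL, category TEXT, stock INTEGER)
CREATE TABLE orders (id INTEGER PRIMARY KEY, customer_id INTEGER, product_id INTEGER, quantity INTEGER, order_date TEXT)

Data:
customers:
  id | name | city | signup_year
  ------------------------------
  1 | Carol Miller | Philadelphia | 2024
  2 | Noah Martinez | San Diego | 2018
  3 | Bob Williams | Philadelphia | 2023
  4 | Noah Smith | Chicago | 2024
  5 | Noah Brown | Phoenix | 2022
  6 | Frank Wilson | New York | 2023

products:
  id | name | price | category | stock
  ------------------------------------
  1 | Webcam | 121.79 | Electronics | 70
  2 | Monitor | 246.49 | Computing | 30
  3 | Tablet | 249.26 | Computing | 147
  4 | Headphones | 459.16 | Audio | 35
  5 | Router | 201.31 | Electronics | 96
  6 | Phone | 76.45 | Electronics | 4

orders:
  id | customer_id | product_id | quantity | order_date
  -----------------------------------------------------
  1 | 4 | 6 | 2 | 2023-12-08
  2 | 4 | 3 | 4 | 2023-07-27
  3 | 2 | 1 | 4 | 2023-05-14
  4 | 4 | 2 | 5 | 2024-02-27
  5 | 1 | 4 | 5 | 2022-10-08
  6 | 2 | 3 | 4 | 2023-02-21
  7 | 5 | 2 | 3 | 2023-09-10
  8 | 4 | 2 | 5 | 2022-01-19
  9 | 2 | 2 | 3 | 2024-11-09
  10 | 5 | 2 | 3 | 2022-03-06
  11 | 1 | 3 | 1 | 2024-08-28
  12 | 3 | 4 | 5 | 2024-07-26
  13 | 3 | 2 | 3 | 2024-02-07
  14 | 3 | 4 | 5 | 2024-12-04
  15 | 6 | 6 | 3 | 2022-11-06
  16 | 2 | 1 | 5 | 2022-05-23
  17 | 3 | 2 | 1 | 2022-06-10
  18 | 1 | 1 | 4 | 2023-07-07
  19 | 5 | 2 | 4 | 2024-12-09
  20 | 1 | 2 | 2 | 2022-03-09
SELECT p.name, COUNT(*) AS n FROM orders c JOIN customers p ON c.customer_id = p.id GROUP BY p.id, p.name HAVING COUNT(*) >= 2

Execution result:
name | n
Carol Miller | 4
Noah Martinez | 4
Bob Williams | 4
Noah Smith | 4
Noah Brown | 3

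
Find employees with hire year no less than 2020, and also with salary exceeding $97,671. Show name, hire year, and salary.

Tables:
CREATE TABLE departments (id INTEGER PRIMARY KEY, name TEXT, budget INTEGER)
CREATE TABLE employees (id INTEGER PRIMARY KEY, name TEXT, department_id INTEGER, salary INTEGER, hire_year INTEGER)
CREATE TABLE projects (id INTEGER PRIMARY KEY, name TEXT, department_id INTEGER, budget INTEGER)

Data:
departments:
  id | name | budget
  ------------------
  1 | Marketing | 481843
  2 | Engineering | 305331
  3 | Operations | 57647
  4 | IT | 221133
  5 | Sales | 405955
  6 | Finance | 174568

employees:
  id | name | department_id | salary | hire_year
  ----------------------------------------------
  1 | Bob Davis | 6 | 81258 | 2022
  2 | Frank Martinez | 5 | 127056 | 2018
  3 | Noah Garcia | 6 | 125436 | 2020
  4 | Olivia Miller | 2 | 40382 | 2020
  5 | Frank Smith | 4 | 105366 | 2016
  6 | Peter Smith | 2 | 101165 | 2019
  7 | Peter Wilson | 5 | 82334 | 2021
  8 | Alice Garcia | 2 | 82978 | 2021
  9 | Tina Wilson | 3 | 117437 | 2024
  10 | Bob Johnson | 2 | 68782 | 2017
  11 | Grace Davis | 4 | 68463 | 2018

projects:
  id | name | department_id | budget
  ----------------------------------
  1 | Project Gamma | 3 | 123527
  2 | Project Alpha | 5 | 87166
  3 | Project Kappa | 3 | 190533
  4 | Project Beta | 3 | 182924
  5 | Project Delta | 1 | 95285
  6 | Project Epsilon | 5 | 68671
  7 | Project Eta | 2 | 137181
SELECT name, hire_year, salary FROM employees WHERE hire_year >= 2020 AND salary > 97671

Execution result:
name | hire_year | salary
Noah Garcia | 2020 | 125436
Tina Wilson | 2024 | 117437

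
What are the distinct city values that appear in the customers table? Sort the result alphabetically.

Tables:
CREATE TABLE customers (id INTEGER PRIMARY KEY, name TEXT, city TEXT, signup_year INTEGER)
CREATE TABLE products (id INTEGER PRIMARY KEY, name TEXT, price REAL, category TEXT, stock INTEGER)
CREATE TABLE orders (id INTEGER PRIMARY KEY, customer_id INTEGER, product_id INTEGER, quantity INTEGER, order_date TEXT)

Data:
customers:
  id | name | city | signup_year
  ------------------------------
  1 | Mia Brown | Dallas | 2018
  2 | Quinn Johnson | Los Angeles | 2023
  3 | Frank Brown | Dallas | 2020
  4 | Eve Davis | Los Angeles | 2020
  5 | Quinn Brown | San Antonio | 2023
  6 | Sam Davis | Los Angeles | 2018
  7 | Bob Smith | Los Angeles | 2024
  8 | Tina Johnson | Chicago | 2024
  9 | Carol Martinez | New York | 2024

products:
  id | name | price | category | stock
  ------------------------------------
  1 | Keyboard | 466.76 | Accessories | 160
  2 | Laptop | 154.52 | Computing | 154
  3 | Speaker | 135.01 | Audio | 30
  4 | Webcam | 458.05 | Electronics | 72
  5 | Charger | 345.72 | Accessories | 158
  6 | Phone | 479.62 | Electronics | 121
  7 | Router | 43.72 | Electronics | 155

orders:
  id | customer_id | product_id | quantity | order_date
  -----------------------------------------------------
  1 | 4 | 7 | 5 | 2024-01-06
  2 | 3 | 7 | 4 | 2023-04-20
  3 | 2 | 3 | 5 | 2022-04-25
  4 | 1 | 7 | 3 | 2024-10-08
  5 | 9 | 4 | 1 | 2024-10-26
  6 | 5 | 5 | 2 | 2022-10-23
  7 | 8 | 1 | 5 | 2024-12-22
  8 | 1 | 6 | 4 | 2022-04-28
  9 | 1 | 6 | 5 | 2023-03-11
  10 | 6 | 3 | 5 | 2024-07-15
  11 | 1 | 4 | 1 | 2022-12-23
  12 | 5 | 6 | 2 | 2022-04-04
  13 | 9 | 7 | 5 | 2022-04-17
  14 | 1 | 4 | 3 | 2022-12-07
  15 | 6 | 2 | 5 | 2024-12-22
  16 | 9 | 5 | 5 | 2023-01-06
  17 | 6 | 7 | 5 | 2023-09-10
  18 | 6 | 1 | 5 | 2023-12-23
SELECT DISTINCT city FROM customers ORDER BY city

Execution result:
city
Chicago
Dallas
Los Angeles
New York
San Antonio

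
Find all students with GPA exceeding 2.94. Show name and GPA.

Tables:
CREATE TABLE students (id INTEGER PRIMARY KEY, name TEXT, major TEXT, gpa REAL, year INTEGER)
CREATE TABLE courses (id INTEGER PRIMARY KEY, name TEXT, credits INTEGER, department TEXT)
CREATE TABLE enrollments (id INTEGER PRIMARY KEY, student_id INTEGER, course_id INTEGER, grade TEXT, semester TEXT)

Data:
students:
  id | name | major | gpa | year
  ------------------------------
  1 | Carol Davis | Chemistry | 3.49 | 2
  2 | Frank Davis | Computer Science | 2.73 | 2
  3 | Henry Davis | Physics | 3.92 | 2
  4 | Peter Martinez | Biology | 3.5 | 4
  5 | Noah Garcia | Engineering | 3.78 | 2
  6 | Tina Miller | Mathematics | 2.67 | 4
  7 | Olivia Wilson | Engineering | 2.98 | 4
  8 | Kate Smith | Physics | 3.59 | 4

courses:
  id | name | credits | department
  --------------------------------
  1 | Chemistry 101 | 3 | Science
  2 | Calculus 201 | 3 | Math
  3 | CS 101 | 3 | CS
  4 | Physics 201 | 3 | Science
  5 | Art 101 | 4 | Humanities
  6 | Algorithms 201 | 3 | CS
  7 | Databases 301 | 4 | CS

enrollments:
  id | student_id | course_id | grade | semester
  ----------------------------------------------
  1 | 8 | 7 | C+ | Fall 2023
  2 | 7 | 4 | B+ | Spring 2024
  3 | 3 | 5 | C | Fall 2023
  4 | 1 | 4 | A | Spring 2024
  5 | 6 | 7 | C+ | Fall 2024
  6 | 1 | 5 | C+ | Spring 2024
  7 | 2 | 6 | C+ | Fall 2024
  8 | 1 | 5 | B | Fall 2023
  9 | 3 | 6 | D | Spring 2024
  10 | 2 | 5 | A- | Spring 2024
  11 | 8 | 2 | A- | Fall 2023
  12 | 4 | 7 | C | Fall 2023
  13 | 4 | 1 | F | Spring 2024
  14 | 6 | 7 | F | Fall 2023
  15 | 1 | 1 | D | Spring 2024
SELECT name, gpa FROM students WHERE gpa > 2.94

Execution result:
name | gpa
Carol Davis | 3.49
Henry Davis | 3.92
Peter Martinez | 3.50
Noah Garcia | 3.78
Olivia Wilson | 2.98
Kate Smith | 3.59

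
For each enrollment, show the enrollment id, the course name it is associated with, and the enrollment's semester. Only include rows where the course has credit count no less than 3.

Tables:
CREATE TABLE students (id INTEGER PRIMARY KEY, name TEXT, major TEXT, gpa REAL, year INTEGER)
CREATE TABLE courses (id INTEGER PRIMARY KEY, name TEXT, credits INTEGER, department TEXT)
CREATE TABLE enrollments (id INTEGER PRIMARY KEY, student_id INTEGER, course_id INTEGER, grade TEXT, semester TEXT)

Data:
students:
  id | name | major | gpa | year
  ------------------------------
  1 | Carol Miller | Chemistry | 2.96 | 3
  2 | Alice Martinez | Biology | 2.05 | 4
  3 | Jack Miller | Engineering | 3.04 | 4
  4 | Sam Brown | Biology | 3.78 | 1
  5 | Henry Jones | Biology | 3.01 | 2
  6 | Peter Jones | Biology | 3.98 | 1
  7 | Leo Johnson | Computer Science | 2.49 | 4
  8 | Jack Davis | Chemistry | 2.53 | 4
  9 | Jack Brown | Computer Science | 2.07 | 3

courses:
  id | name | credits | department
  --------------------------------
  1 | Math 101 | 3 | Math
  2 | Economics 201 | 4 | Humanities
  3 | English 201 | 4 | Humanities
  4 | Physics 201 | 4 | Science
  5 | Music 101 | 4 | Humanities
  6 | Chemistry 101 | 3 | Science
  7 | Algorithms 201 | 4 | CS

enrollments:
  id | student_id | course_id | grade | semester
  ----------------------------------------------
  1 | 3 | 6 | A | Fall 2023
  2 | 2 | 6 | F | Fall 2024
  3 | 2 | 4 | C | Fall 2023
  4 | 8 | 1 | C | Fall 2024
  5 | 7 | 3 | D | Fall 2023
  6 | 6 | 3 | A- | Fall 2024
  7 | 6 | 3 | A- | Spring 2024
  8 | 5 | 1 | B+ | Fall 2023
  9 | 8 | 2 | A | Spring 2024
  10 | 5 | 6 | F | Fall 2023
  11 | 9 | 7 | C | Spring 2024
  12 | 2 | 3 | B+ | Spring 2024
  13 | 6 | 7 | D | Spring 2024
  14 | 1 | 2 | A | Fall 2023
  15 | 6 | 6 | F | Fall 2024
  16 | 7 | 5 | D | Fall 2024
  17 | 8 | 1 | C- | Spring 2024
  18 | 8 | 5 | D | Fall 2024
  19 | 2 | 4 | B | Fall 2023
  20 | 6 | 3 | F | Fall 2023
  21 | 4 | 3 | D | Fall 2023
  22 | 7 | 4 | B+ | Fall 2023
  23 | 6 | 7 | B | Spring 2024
SELECT c.id, p.name AS course, c.semester FROM enrollments c JOIN courses p ON c.course_id = p.id WHERE p.credits >= 3

Execution result:
id | course | semester
1 | Chemistry 101 | Fall 2023
2 | Chemistry 101 | Fall 2024
3 | Physics 201 | Fall 2023
4 | Math 101 | Fall 2024
5 | English 201 | Fall 2023
6 | English 201 | Fall 2024
7 | English 201 | Spring 2024
8 | Math 101 | Fall 2023
9 | Economics 201 | Spring 2024
10 | Chemistry 101 | Fall 2023
11 | Algorithms 201 | Spring 2024
12 | English 201 | Spring 2024
13 | Algorithms 201 | Spring 2024
14 | Economics 201 | Fall 2023
15 | Chemistry 101 | Fall 2024
16 | Music 101 | Fall 2024
17 | Math 101 | Spring 2024
18 | Music 101 | Fall 2024
19 | Physics 201 | Fall 2023
20 | English 201 | Fall 2023
21 | English 201 | Fall 2023
22 | Physics 201 | Fall 2023
23 | Algorithms 201 | Spring 2024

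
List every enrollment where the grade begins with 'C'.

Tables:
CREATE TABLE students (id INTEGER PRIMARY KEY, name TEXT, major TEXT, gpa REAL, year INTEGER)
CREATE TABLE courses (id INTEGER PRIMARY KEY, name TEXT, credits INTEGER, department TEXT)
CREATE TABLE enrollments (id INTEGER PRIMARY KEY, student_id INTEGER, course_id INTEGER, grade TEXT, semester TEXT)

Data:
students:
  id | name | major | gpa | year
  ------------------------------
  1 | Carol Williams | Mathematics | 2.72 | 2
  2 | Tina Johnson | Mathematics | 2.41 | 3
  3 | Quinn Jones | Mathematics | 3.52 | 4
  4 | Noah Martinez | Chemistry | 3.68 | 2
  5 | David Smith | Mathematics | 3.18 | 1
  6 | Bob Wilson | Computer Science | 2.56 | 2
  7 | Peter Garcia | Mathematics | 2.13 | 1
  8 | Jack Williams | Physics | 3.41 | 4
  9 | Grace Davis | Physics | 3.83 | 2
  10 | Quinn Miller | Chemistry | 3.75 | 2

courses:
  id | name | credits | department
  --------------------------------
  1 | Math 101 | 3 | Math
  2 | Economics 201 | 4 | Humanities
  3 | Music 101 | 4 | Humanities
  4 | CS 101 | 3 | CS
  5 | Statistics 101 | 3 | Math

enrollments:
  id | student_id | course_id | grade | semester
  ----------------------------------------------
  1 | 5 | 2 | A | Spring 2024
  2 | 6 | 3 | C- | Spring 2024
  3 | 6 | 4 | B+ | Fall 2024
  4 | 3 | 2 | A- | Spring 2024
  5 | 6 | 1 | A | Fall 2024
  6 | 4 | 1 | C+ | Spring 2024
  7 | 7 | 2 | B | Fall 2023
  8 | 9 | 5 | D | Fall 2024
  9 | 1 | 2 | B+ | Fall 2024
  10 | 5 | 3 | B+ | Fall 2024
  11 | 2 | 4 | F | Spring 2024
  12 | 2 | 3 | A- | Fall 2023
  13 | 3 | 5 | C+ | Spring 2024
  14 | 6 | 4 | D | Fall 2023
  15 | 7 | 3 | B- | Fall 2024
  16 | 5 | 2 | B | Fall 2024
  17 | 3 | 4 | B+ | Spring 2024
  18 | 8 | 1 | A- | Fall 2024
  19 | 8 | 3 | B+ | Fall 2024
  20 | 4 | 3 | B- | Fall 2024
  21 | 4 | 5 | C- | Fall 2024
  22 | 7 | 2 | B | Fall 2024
SELECT id, grade FROM enrollments WHERE grade LIKE 'C%'

Execution result:
id | grade
2 | C-
6 | C+
13 | C+
21 | C-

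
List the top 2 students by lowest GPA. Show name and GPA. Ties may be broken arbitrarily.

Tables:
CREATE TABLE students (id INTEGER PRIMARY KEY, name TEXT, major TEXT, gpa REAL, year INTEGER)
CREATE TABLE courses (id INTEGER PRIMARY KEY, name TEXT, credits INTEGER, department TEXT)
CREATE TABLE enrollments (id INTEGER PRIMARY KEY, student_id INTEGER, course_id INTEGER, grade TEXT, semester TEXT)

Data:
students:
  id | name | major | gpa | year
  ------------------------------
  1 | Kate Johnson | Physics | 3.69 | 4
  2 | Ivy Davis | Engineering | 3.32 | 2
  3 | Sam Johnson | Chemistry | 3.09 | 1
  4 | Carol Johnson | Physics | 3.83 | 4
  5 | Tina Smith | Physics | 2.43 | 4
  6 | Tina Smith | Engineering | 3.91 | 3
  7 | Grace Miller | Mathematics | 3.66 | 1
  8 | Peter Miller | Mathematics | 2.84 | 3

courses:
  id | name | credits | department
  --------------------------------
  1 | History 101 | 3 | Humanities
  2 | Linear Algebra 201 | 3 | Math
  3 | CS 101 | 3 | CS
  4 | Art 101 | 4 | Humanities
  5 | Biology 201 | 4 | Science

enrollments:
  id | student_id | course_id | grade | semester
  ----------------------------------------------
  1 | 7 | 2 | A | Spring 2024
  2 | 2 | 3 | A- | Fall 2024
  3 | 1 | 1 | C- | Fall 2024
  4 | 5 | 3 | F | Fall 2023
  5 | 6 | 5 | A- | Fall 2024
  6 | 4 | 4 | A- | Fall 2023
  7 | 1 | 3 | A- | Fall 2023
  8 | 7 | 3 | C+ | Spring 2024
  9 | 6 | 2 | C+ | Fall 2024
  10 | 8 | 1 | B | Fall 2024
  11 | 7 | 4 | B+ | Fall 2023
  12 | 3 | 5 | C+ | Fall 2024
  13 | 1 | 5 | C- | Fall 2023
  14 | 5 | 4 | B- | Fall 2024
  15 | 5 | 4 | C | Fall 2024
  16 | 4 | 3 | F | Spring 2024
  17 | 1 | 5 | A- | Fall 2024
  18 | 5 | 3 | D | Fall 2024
SELECT name, gpa FROM students ORDER BY gpa ASC LIMIT 2

Execution result:
name | gpa
Tina Smith | 2.43
Peter Miller | 2.84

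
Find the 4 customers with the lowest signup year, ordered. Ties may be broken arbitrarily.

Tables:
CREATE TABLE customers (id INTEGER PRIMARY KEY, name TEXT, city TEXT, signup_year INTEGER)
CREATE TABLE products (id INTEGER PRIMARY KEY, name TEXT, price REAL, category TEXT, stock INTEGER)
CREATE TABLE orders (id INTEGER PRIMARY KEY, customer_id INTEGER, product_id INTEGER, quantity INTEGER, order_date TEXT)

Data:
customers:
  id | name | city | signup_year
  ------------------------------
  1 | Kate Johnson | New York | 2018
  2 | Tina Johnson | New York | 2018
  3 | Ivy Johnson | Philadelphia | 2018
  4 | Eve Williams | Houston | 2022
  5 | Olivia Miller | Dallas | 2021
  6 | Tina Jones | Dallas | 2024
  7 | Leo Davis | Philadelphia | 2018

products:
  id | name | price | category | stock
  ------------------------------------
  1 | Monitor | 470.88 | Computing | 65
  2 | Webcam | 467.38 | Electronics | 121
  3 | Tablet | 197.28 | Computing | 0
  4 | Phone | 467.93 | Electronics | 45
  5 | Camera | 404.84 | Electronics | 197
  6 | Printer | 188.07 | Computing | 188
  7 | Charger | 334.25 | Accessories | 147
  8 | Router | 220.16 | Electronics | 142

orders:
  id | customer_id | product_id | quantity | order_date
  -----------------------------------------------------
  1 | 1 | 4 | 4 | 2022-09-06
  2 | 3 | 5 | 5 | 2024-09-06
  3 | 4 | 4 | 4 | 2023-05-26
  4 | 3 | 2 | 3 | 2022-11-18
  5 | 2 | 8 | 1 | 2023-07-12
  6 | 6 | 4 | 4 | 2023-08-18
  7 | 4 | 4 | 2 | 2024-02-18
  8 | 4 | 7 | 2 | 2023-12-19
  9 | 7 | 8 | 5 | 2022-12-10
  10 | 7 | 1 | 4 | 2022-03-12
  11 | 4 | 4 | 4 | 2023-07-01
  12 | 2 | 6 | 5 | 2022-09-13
SELECT name, signup_year FROM customers ORDER BY signup_year ASC LIMIT 4

Execution result:
name | signup_year
Kate Johnson | 2018
Tina Johnson | 2018
Ivy Johnson | 2018
Leo Davis | 2018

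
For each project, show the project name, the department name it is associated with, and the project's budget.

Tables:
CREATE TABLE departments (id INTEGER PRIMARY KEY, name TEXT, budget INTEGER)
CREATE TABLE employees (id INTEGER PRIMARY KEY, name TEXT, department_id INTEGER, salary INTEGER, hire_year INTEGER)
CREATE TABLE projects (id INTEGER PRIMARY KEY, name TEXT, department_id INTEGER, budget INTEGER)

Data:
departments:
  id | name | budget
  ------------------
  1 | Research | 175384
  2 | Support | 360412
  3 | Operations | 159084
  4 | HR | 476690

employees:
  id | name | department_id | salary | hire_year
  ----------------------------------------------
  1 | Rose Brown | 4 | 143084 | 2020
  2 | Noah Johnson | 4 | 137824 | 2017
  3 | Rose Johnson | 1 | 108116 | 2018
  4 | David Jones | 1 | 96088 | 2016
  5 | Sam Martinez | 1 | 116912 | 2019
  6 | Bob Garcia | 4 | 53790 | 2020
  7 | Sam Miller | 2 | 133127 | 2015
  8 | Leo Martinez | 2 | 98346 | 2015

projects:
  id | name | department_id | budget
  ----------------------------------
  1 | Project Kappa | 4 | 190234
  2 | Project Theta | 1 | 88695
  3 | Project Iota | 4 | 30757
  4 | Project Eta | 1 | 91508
SELECT c.name, p.name AS department, c.budget FROM projects c JOIN departments p ON c.department_id = p.id

Execution result:
name | department | budget
Project Kappa | HR | 190234
Project Theta | Research | 88695
Project Iota | HR | 30757
Project Eta | Research | 91508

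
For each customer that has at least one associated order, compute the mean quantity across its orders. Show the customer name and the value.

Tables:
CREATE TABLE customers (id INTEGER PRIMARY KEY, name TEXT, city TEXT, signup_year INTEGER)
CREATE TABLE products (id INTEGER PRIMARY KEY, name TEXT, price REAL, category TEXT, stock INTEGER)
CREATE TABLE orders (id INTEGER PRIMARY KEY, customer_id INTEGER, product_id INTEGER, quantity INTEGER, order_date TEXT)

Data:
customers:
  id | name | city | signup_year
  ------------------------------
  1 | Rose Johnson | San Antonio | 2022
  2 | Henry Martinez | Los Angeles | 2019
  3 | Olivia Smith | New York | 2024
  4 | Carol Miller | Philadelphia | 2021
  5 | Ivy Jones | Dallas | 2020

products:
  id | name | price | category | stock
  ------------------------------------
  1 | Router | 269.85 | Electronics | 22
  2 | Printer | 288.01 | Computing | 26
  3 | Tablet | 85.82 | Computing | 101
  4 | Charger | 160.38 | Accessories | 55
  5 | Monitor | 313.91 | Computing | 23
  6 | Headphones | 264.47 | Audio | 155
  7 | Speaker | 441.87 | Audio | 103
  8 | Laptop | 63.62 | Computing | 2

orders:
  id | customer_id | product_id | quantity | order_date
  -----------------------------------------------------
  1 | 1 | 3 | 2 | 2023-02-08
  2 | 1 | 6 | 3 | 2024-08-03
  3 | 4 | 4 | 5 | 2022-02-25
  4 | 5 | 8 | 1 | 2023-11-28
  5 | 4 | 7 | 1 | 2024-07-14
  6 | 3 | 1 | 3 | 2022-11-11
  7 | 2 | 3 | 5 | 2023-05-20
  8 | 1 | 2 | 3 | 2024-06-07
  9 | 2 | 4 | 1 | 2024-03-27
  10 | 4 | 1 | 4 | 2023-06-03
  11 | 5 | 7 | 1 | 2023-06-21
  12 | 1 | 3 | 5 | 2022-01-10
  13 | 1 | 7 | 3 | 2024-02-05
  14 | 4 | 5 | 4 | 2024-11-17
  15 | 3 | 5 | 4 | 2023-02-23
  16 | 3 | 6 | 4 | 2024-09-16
SELECT p.name, AVG(c.quantity) AS avg_quantity FROM orders c JOIN customers p ON c.customer_id = p.id GROUP BY p.id, p.name

Execution result:
name | avg_quantity
Rose Johnson | 3.20
Henry Martinez | 3.00
Olivia Smith | 3.67
Carol Miller | 3.50
Ivy Jones | 1.00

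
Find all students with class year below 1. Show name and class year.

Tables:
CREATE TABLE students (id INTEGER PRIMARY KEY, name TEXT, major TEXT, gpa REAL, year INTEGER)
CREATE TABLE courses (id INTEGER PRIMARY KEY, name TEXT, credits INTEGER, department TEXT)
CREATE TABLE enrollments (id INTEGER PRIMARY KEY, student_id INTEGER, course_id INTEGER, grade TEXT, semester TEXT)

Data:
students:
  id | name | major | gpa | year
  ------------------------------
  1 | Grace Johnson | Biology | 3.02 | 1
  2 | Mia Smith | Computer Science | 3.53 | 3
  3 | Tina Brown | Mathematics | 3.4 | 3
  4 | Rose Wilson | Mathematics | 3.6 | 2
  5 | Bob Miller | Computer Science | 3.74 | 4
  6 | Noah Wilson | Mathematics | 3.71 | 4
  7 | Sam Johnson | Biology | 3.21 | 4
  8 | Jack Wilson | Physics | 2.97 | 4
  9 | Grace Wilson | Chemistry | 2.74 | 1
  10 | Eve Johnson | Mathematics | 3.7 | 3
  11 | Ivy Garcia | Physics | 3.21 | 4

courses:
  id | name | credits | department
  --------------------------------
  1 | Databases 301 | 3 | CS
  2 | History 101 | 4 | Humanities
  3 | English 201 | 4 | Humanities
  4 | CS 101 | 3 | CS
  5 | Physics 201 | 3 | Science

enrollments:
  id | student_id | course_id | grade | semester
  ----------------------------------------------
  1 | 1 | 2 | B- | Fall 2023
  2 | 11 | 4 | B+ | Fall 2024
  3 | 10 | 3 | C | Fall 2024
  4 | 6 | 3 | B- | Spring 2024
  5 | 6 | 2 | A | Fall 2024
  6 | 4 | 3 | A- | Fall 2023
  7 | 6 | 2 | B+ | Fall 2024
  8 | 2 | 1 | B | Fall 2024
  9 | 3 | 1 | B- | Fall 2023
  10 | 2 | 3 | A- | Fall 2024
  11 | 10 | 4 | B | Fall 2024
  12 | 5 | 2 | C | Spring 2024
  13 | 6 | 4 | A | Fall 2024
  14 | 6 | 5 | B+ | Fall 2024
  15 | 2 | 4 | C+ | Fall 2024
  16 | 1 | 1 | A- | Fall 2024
SELECT name, year FROM students WHERE year < 1

Execution result:
(no rows)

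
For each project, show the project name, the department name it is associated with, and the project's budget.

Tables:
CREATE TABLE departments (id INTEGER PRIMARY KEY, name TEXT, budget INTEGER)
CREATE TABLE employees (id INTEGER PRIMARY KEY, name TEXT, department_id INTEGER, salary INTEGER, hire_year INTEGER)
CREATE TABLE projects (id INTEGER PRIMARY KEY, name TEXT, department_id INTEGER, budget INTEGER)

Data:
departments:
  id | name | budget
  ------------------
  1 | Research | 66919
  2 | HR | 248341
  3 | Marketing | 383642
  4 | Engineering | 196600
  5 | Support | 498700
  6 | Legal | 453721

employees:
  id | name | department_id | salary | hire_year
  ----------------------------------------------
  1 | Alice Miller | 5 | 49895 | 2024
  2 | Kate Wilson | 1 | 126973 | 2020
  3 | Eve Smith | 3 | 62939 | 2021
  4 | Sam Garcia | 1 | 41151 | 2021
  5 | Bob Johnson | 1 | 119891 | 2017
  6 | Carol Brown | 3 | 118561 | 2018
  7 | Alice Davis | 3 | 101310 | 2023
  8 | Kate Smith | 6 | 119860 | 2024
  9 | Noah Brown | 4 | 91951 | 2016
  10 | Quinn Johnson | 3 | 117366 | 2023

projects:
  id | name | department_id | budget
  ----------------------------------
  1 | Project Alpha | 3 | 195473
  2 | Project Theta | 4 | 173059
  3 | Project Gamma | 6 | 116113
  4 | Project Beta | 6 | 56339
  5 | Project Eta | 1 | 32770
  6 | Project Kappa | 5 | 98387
SELECT c.name, p.name AS department, c.budget FROM projects c JOIN departments p ON c.department_id = p.id

Execution result:
name | department | budget
Project Alpha | Marketing | 195473
Project Theta | Engineering | 173059
Project Gamma | Legal | 116113
Project Beta | Legal | 56339
Project Eta | Research | 32770
Project Kappa | Support | 98387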